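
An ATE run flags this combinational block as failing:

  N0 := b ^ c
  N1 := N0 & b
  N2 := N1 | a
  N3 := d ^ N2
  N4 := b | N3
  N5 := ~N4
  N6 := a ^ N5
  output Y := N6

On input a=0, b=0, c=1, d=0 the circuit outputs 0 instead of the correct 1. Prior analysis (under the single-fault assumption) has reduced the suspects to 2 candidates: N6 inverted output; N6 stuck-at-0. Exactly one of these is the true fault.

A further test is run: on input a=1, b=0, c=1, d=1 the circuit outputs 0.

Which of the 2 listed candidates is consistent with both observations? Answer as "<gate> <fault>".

N6 stuck-at-0

Evaluate each candidate on input a=1, b=0, c=1, d=1:
  N6 inverted output: N0=1, N1=0, N2=1, N3=0, N4=0, N5=1, N6=1 [inverted output] → 1 — eliminated
  N6 stuck-at-0: N0=1, N1=0, N2=1, N3=0, N4=0, N5=1, N6=0 [stuck-at-0] → 0 — matches
Only N6 stuck-at-0 reproduces the observed 0.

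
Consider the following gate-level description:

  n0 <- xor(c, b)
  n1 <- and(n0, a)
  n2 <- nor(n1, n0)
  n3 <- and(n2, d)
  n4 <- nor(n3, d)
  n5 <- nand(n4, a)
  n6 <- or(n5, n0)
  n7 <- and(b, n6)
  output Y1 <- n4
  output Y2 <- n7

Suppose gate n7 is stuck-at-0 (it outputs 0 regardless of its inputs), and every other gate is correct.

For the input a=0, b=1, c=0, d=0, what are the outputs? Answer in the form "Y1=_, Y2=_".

Y1=1, Y2=0

Propagate with n7 forced: n0=1, n1=0, n2=0, n3=0, n4=1, n5=1, n6=1, n7=0 [stuck-at-0].
So the outputs are Y1=1, Y2=0. (Without the fault they would be Y1=1, Y2=1.)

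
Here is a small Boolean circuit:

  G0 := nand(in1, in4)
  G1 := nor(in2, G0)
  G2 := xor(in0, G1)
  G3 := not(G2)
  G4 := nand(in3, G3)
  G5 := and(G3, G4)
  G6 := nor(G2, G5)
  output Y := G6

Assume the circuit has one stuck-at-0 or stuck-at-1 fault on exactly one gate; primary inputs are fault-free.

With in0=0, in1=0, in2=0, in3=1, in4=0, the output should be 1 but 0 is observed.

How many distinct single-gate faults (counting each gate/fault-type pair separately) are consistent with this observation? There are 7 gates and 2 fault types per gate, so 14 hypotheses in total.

Fault-free: G0=1, G1=0, G2=0, G3=1, G4=0, G5=0, G6=1 → 1. Observed 0.
  G0 stuck-at-0: output 0 ✓
  G0 stuck-at-1: output 1 ✗
  G1 stuck-at-0: output 1 ✗
  G1 stuck-at-1: output 0 ✓
  G2 stuck-at-0: output 1 ✗
  G2 stuck-at-1: output 0 ✓
  G3 stuck-at-0: output 1 ✗
  G3 stuck-at-1: output 1 ✗
  G4 stuck-at-0: output 1 ✗
  G4 stuck-at-1: output 0 ✓
  G5 stuck-at-0: output 1 ✗
  G5 stuck-at-1: output 0 ✓
  G6 stuck-at-0: output 0 ✓
  G6 stuck-at-1: output 1 ✗
Consistent faults: {G0 stuck-at-0, G1 stuck-at-1, G2 stuck-at-1, G4 stuck-at-1, G5 stuck-at-1, G6 stuck-at-0} — 6 in all.

6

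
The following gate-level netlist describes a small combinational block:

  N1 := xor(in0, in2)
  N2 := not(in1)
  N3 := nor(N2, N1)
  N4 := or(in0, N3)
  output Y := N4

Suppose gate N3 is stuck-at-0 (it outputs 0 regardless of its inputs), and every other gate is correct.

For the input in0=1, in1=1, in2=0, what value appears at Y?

1

Propagate with N3 forced: N1=1, N2=0, N3=0 [stuck-at-0], N4=1.
So Y = 1. (Same as the fault-free value — the fault is masked on this input.)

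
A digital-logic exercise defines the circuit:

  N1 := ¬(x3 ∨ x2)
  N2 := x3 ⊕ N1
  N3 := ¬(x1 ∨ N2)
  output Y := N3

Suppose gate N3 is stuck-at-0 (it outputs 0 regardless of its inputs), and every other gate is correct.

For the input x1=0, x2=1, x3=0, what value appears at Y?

0

Propagate with N3 forced: N1=0, N2=0, N3=0 [stuck-at-0].
So Y = 0. (Without the fault it would be 1.)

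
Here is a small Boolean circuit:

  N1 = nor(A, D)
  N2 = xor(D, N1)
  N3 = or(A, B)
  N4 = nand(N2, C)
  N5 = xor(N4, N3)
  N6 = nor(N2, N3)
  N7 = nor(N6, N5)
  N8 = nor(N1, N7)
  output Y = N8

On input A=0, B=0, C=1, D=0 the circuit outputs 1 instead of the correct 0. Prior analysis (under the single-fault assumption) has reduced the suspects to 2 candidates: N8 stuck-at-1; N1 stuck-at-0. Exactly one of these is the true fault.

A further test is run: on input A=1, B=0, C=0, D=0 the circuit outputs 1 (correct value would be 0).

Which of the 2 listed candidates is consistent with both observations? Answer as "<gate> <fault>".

N8 stuck-at-1

Evaluate each candidate on input A=1, B=0, C=0, D=0:
  N8 stuck-at-1: N1=0, N2=0, N3=1, N4=1, N5=0, N6=0, N7=1, N8=1 [stuck-at-1] → 1 — matches
  N1 stuck-at-0: N1=0 [stuck-at-0], N2=0, N3=1, N4=1, N5=0, N6=0, N7=1, N8=0 → 0 — eliminated
Only N8 stuck-at-1 reproduces the observed 1.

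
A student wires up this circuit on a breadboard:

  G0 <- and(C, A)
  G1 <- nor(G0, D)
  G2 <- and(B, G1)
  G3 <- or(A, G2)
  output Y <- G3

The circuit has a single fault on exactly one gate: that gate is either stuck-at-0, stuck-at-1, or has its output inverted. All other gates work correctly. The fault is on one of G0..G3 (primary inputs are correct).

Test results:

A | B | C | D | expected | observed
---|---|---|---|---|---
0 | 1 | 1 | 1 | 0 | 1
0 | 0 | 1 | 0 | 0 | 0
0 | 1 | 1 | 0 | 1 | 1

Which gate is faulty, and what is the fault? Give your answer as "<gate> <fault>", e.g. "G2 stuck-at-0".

Fault-free values for test 1 (A=0, B=1, C=1, D=1): G0=0, G1=0, G2=0, G3=0, giving Y=0. Observed 1.
Test 1: faults giving observed 1 are {G1 stuck-at-1, G1 inverted output, G2 stuck-at-1, G2 inverted output, G3 stuck-at-1, G3 inverted output}.
Test 2 (A=0, B=0, C=1, D=0): fault-free G0=0, G1=1, G2=0, G3=0 → 0; observed 0. Eliminates G2 stuck-at-1, G2 inverted output, G3 stuck-at-1, G3 inverted output.
Test 3 (A=0, B=1, C=1, D=0): fault-free G0=0, G1=1, G2=1, G3=1 → 1; observed 1. Eliminates G1 inverted output.
Only G1 stuck-at-1 is consistent with every test.

G1 stuck-at-1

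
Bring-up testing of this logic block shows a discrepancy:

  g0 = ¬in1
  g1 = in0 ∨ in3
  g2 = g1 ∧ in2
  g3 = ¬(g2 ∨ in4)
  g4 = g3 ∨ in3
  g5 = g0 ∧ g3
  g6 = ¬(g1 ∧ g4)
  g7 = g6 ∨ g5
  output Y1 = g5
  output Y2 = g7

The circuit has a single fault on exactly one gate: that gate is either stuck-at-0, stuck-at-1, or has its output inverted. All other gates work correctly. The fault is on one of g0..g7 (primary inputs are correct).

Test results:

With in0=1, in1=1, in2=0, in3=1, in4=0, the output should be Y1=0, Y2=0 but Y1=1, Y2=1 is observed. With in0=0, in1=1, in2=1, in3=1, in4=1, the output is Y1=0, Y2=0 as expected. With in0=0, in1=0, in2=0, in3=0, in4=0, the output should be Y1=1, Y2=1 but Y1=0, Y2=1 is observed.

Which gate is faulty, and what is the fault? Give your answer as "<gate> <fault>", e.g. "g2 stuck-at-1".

g0 inverted output

Fault-free values for test 1 (in0=1, in1=1, in2=0, in3=1, in4=0): g0=0, g1=1, g2=0, g3=1, g4=1, g5=0, g6=0, g7=0, giving Y1=0, Y2=0. Observed Y1=1, Y2=1.
Test 1: faults giving observed Y1=1, Y2=1 are {g0 stuck-at-1, g0 inverted output, g5 stuck-at-1, g5 inverted output}.
Test 2 (in0=0, in1=1, in2=1, in3=1, in4=1): fault-free g0=0, g1=1, g2=1, g3=0, g4=1, g5=0, g6=0, g7=0 → Y1=0, Y2=0; observed Y1=0, Y2=0. Eliminates g5 stuck-at-1, g5 inverted output.
Test 3 (in0=0, in1=0, in2=0, in3=0, in4=0): fault-free g0=1, g1=0, g2=0, g3=1, g4=1, g5=1, g6=1, g7=1 → Y1=1, Y2=1; observed Y1=0, Y2=1. Eliminates g0 stuck-at-1.
Only g0 inverted output is consistent with every test.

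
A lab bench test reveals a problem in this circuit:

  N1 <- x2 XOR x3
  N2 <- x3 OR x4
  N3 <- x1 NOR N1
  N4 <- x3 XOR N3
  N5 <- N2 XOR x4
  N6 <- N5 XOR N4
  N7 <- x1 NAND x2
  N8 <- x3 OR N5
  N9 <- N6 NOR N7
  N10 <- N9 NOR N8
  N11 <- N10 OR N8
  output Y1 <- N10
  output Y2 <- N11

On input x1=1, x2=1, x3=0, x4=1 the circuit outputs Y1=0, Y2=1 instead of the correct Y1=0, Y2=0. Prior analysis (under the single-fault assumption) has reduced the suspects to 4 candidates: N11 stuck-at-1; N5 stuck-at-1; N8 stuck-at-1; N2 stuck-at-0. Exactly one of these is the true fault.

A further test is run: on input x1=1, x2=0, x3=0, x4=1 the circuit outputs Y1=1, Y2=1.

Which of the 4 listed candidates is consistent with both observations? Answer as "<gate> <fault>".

N11 stuck-at-1

Evaluate each candidate on input x1=1, x2=0, x3=0, x4=1:
  N11 stuck-at-1: N1=0, N2=1, N3=0, N4=0, N5=0, N6=0, N7=1, N8=0, N9=0, N10=1, N11=1 [stuck-at-1] → Y1=1, Y2=1 — matches
  N5 stuck-at-1: N1=0, N2=1, N3=0, N4=0, N5=1 [stuck-at-1], N6=1, N7=1, N8=1, N9=0, N10=0, N11=1 → Y1=0, Y2=1 — eliminated
  N8 stuck-at-1: N1=0, N2=1, N3=0, N4=0, N5=0, N6=0, N7=1, N8=1 [stuck-at-1], N9=0, N10=0, N11=1 → Y1=0, Y2=1 — eliminated
  N2 stuck-at-0: N1=0, N2=0 [stuck-at-0], N3=0, N4=0, N5=1, N6=1, N7=1, N8=1, N9=0, N10=0, N11=1 → Y1=0, Y2=1 — eliminated
Only N11 stuck-at-1 reproduces the observed Y1=1, Y2=1.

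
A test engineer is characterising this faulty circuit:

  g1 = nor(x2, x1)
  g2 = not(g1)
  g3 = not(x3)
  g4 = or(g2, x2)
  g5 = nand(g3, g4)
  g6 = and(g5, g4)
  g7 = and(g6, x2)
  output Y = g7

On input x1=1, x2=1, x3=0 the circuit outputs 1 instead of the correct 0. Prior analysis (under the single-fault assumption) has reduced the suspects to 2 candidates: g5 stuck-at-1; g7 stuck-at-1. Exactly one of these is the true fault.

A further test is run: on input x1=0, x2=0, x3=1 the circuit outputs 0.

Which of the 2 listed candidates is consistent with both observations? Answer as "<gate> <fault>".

Evaluate each candidate on input x1=0, x2=0, x3=1:
  g5 stuck-at-1: g1=1, g2=0, g3=0, g4=0, g5=1 [stuck-at-1], g6=0, g7=0 → 0 — matches
  g7 stuck-at-1: g1=1, g2=0, g3=0, g4=0, g5=1, g6=0, g7=1 [stuck-at-1] → 1 — eliminated
Only g5 stuck-at-1 reproduces the observed 0.

g5 stuck-at-1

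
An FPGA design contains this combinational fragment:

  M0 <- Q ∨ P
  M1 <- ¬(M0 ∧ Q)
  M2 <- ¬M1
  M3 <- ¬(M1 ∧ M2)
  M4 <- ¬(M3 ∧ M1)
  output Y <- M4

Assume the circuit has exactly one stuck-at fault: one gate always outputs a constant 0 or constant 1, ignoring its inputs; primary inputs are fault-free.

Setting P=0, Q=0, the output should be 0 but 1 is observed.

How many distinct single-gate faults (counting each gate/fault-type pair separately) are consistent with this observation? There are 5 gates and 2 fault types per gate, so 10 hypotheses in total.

Fault-free: M0=0, M1=1, M2=0, M3=1, M4=0 → 0. Observed 1.
  M0 stuck-at-0: output 0 ✗
  M0 stuck-at-1: output 0 ✗
  M1 stuck-at-0: output 1 ✓
  M1 stuck-at-1: output 0 ✗
  M2 stuck-at-0: output 0 ✗
  M2 stuck-at-1: output 1 ✓
  M3 stuck-at-0: output 1 ✓
  M3 stuck-at-1: output 0 ✗
  M4 stuck-at-0: output 0 ✗
  M4 stuck-at-1: output 1 ✓
Consistent faults: {M1 stuck-at-0, M2 stuck-at-1, M3 stuck-at-0, M4 stuck-at-1} — 4 in all.

4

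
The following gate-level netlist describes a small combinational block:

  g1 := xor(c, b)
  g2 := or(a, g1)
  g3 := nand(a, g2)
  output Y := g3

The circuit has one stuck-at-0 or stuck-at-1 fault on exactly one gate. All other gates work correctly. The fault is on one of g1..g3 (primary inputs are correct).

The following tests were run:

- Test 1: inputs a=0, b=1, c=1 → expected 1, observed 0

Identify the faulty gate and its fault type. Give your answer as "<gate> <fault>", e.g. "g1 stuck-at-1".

g3 stuck-at-0

Fault-free values for test 1 (a=0, b=1, c=1): g1=0, g2=0, g3=1, giving Y=1. Observed 0.
Test 1: faults giving observed 0 are {g3 stuck-at-0}.
Only g3 stuck-at-0 is consistent with every test.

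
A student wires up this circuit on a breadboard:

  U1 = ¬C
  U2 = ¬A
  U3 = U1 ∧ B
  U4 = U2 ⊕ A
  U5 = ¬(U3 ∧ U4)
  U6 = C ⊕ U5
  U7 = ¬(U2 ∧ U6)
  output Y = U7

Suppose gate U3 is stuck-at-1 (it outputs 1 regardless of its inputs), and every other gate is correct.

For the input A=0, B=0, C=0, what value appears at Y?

Propagate with U3 forced: U1=1, U2=1, U3=1 [stuck-at-1], U4=1, U5=0, U6=0, U7=1.
So Y = 1. (Without the fault it would be 0.)

1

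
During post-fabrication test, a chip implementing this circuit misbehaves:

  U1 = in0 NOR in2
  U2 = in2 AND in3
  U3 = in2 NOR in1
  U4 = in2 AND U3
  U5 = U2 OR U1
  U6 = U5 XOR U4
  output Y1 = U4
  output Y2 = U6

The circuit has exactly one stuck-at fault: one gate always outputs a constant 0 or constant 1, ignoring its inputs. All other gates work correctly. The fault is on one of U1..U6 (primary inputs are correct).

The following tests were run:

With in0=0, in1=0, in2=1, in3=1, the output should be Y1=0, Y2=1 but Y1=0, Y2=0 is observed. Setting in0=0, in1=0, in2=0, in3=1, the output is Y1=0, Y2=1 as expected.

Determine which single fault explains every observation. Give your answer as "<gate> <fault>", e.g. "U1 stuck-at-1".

Fault-free values for test 1 (in0=0, in1=0, in2=1, in3=1): U1=0, U2=1, U3=0, U4=0, U5=1, U6=1, giving Y1=0, Y2=1. Observed Y1=0, Y2=0.
Test 1: faults giving observed Y1=0, Y2=0 are {U2 stuck-at-0, U5 stuck-at-0, U6 stuck-at-0}.
Test 2 (in0=0, in1=0, in2=0, in3=1): fault-free U1=1, U2=0, U3=1, U4=0, U5=1, U6=1 → Y1=0, Y2=1; observed Y1=0, Y2=1. Eliminates U5 stuck-at-0, U6 stuck-at-0.
Only U2 stuck-at-0 is consistent with every test.

U2 stuck-at-0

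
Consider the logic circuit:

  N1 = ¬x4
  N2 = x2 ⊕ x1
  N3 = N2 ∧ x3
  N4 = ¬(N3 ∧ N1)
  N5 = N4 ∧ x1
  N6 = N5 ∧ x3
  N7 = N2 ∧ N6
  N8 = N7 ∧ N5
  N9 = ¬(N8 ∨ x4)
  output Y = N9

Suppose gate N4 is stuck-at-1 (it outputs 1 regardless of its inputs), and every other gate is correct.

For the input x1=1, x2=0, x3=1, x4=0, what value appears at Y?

0

Propagate with N4 forced: N1=1, N2=1, N3=1, N4=1 [stuck-at-1], N5=1, N6=1, N7=1, N8=1, N9=0.
So Y = 0. (Without the fault it would be 1.)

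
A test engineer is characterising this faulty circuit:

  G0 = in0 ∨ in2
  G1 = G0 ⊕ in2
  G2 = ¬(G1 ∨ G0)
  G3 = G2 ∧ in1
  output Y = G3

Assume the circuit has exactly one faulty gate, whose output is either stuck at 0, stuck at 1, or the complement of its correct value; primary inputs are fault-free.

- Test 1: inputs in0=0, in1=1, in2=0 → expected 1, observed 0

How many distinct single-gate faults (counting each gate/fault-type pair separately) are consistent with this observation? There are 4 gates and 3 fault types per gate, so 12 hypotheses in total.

8

Fault-free: G0=0, G1=0, G2=1, G3=1 → 1. Observed 0.
  G0 stuck-at-0: output 1 ✗
  G0 stuck-at-1: output 0 ✓
  G0 inverted output: output 0 ✓
  G1 stuck-at-0: output 1 ✗
  G1 stuck-at-1: output 0 ✓
  G1 inverted output: output 0 ✓
  G2 stuck-at-0: output 0 ✓
  G2 stuck-at-1: output 1 ✗
  G2 inverted output: output 0 ✓
  G3 stuck-at-0: output 0 ✓
  G3 stuck-at-1: output 1 ✗
  G3 inverted output: output 0 ✓
Consistent faults: {G0 stuck-at-1, G0 inverted output, G1 stuck-at-1, G1 inverted output, G2 stuck-at-0, G2 inverted output, G3 stuck-at-0, G3 inverted output} — 8 in all.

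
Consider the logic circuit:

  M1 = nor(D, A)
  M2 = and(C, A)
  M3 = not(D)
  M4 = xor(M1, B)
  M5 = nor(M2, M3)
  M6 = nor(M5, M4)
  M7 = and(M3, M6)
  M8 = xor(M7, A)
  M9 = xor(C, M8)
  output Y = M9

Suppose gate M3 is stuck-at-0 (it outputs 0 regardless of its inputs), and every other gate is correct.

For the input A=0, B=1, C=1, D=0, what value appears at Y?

Propagate with M3 forced: M1=1, M2=0, M3=0 [stuck-at-0], M4=0, M5=1, M6=0, M7=0, M8=0, M9=1.
So Y = 1. (Without the fault it would be 0.)

1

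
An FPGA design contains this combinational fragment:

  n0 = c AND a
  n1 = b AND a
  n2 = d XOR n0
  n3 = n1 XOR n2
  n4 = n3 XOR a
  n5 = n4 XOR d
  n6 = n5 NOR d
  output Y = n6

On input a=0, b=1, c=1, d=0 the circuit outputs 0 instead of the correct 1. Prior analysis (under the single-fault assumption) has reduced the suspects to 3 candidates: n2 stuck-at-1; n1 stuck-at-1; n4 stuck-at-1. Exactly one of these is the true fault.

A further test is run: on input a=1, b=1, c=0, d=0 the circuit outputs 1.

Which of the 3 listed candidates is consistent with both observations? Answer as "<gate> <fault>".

n1 stuck-at-1

Evaluate each candidate on input a=1, b=1, c=0, d=0:
  n2 stuck-at-1: n0=0, n1=1, n2=1 [stuck-at-1], n3=0, n4=1, n5=1, n6=0 → 0 — eliminated
  n1 stuck-at-1: n0=0, n1=1 [stuck-at-1], n2=0, n3=1, n4=0, n5=0, n6=1 → 1 — matches
  n4 stuck-at-1: n0=0, n1=1, n2=0, n3=1, n4=1 [stuck-at-1], n5=1, n6=0 → 0 — eliminated
Only n1 stuck-at-1 reproduces the observed 1.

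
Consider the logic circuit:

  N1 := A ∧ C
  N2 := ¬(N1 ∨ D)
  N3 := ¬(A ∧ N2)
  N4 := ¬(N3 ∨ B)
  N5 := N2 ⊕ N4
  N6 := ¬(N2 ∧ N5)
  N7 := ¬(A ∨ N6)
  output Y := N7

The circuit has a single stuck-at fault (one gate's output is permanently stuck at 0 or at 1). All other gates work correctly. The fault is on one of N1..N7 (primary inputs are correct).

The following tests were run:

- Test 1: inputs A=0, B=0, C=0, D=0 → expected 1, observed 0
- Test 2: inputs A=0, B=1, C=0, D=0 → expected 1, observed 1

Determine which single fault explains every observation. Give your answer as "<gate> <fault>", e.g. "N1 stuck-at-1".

Fault-free values for test 1 (A=0, B=0, C=0, D=0): N1=0, N2=1, N3=1, N4=0, N5=1, N6=0, N7=1, giving Y=1. Observed 0.
Test 1: faults giving observed 0 are {N1 stuck-at-1, N2 stuck-at-0, N3 stuck-at-0, N4 stuck-at-1, N5 stuck-at-0, N6 stuck-at-1, N7 stuck-at-0}.
Test 2 (A=0, B=1, C=0, D=0): fault-free N1=0, N2=1, N3=1, N4=0, N5=1, N6=0, N7=1 → 1; observed 1. Eliminates N1 stuck-at-1, N2 stuck-at-0, N4 stuck-at-1, N5 stuck-at-0, N6 stuck-at-1, N7 stuck-at-0.
Only N3 stuck-at-0 is consistent with every test.

N3 stuck-at-0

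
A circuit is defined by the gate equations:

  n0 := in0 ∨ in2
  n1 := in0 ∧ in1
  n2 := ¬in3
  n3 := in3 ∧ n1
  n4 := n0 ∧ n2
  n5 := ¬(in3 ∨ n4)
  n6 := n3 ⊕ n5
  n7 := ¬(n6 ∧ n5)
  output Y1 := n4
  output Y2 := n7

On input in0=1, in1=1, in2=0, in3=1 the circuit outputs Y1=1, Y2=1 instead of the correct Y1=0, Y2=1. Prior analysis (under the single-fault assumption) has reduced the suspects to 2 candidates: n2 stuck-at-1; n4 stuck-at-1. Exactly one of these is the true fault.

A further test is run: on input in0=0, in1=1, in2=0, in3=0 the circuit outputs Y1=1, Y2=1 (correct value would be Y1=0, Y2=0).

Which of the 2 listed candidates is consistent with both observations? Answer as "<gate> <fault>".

n4 stuck-at-1

Evaluate each candidate on input in0=0, in1=1, in2=0, in3=0:
  n2 stuck-at-1: n0=0, n1=0, n2=1 [stuck-at-1], n3=0, n4=0, n5=1, n6=1, n7=0 → Y1=0, Y2=0 — eliminated
  n4 stuck-at-1: n0=0, n1=0, n2=1, n3=0, n4=1 [stuck-at-1], n5=0, n6=0, n7=1 → Y1=1, Y2=1 — matches
Only n4 stuck-at-1 reproduces the observed Y1=1, Y2=1.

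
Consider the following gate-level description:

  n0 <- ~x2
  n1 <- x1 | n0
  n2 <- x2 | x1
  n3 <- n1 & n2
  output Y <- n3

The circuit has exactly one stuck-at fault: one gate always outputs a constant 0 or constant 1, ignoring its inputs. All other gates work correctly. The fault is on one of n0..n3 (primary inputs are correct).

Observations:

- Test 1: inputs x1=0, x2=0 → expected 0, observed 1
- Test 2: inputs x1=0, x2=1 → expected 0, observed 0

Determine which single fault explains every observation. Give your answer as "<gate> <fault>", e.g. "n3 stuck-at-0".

Fault-free values for test 1 (x1=0, x2=0): n0=1, n1=1, n2=0, n3=0, giving Y=0. Observed 1.
Test 1: faults giving observed 1 are {n2 stuck-at-1, n3 stuck-at-1}.
Test 2 (x1=0, x2=1): fault-free n0=0, n1=0, n2=1, n3=0 → 0; observed 0. Eliminates n3 stuck-at-1.
Only n2 stuck-at-1 is consistent with every test.

n2 stuck-at-1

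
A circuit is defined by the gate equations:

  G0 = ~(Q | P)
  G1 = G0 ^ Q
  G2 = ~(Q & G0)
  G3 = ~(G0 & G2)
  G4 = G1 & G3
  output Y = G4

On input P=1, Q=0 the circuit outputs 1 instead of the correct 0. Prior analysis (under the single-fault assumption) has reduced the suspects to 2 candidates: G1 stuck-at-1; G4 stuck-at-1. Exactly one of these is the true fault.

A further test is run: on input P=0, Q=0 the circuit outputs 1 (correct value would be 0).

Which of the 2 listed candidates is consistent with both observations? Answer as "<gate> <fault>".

G4 stuck-at-1

Evaluate each candidate on input P=0, Q=0:
  G1 stuck-at-1: G0=1, G1=1 [stuck-at-1], G2=1, G3=0, G4=0 → 0 — eliminated
  G4 stuck-at-1: G0=1, G1=1, G2=1, G3=0, G4=1 [stuck-at-1] → 1 — matches
Only G4 stuck-at-1 reproduces the observed 1.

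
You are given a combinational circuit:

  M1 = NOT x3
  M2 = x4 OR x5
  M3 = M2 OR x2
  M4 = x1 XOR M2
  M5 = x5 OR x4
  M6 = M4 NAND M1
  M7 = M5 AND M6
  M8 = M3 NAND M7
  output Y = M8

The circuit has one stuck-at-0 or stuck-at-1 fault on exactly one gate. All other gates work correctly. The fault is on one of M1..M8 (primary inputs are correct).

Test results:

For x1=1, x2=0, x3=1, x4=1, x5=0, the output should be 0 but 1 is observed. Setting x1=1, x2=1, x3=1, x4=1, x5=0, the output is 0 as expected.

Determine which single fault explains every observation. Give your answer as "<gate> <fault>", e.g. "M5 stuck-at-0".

Fault-free values for test 1 (x1=1, x2=0, x3=1, x4=1, x5=0): M1=0, M2=1, M3=1, M4=0, M5=1, M6=1, M7=1, M8=0, giving Y=0. Observed 1.
Test 1: faults giving observed 1 are {M2 stuck-at-0, M3 stuck-at-0, M5 stuck-at-0, M6 stuck-at-0, M7 stuck-at-0, M8 stuck-at-1}.
Test 2 (x1=1, x2=1, x3=1, x4=1, x5=0): fault-free M1=0, M2=1, M3=1, M4=0, M5=1, M6=1, M7=1, M8=0 → 0; observed 0. Eliminates M3 stuck-at-0, M5 stuck-at-0, M6 stuck-at-0, M7 stuck-at-0, M8 stuck-at-1.
Only M2 stuck-at-0 is consistent with every test.

M2 stuck-at-0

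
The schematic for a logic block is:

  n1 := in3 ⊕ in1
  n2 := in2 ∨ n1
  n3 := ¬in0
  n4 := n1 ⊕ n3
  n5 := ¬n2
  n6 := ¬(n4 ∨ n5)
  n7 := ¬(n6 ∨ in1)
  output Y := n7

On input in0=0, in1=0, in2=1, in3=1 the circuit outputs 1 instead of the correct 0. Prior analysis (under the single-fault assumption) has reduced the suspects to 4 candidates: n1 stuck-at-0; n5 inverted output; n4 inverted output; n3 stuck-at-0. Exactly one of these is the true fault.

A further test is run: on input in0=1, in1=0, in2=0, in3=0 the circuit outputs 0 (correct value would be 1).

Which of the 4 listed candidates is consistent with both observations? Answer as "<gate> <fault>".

Evaluate each candidate on input in0=1, in1=0, in2=0, in3=0:
  n1 stuck-at-0: n1=0 [stuck-at-0], n2=0, n3=0, n4=0, n5=1, n6=0, n7=1 → 1 — eliminated
  n5 inverted output: n1=0, n2=0, n3=0, n4=0, n5=0 [inverted output], n6=1, n7=0 → 0 — matches
  n4 inverted output: n1=0, n2=0, n3=0, n4=1 [inverted output], n5=1, n6=0, n7=1 → 1 — eliminated
  n3 stuck-at-0: n1=0, n2=0, n3=0 [stuck-at-0], n4=0, n5=1, n6=0, n7=1 → 1 — eliminated
Only n5 inverted output reproduces the observed 0.

n5 inverted output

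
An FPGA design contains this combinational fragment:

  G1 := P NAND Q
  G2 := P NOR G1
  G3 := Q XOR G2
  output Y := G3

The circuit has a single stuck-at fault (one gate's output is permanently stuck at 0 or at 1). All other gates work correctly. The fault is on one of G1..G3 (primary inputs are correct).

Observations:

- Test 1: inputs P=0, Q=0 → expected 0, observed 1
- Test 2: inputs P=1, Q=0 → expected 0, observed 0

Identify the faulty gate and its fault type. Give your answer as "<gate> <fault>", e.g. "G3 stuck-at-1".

G1 stuck-at-0

Fault-free values for test 1 (P=0, Q=0): G1=1, G2=0, G3=0, giving Y=0. Observed 1.
Test 1: faults giving observed 1 are {G1 stuck-at-0, G2 stuck-at-1, G3 stuck-at-1}.
Test 2 (P=1, Q=0): fault-free G1=1, G2=0, G3=0 → 0; observed 0. Eliminates G2 stuck-at-1, G3 stuck-at-1.
Only G1 stuck-at-0 is consistent with every test.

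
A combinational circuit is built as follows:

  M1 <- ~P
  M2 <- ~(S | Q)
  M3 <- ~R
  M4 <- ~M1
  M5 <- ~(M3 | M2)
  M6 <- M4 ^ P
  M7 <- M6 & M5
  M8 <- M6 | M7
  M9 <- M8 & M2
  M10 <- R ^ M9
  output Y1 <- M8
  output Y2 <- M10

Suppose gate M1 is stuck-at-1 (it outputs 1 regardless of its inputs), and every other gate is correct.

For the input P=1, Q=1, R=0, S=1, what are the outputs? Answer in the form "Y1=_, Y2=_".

Y1=1, Y2=0

Propagate with M1 forced: M1=1 [stuck-at-1], M2=0, M3=1, M4=0, M5=0, M6=1, M7=0, M8=1, M9=0, M10=0.
So the outputs are Y1=1, Y2=0. (Without the fault they would be Y1=0, Y2=0.)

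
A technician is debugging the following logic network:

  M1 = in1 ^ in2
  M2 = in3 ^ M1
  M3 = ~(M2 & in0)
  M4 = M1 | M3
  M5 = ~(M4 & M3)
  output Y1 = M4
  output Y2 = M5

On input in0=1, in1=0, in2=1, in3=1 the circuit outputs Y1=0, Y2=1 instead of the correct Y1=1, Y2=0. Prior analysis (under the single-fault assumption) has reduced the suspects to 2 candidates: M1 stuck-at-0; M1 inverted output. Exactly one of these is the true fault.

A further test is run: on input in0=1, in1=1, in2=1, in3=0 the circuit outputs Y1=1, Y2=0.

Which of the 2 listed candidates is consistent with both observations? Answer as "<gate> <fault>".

M1 stuck-at-0

Evaluate each candidate on input in0=1, in1=1, in2=1, in3=0:
  M1 stuck-at-0: M1=0 [stuck-at-0], M2=0, M3=1, M4=1, M5=0 → Y1=1, Y2=0 — matches
  M1 inverted output: M1=1 [inverted output], M2=1, M3=0, M4=1, M5=1 → Y1=1, Y2=1 — eliminated
Only M1 stuck-at-0 reproduces the observed Y1=1, Y2=0.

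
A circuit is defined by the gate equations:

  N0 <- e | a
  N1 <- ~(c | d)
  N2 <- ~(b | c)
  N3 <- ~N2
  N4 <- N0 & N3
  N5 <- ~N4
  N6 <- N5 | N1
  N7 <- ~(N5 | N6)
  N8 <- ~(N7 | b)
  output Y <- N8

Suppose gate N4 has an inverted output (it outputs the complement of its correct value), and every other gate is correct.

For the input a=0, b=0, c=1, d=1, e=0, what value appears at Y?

Propagate with N4 forced: N0=0, N1=0, N2=0, N3=1, N4=1 [inverted output], N5=0, N6=0, N7=1, N8=0.
So Y = 0. (Without the fault it would be 1.)

0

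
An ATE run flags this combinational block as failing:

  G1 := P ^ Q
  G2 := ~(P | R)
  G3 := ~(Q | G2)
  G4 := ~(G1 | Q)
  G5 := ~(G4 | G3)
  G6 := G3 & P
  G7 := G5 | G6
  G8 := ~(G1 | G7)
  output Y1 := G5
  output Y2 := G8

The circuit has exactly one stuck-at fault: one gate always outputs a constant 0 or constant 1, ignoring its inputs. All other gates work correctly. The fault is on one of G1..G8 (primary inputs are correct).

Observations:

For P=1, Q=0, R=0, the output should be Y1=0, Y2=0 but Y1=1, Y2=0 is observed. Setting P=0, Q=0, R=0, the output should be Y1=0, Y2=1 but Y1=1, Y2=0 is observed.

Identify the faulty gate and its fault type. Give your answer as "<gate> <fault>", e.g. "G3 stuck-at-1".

Fault-free values for test 1 (P=1, Q=0, R=0): G1=1, G2=0, G3=1, G4=0, G5=0, G6=1, G7=1, G8=0, giving Y1=0, Y2=0. Observed Y1=1, Y2=0.
Test 1: faults giving observed Y1=1, Y2=0 are {G2 stuck-at-1, G3 stuck-at-0, G5 stuck-at-1}.
Test 2 (P=0, Q=0, R=0): fault-free G1=0, G2=1, G3=0, G4=1, G5=0, G6=0, G7=0, G8=1 → Y1=0, Y2=1; observed Y1=1, Y2=0. Eliminates G2 stuck-at-1, G3 stuck-at-0.
Only G5 stuck-at-1 is consistent with every test.

G5 stuck-at-1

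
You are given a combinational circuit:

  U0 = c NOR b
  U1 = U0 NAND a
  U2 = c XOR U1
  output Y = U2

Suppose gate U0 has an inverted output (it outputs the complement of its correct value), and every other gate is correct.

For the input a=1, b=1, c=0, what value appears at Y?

0

Propagate with U0 forced: U0=1 [inverted output], U1=0, U2=0.
So Y = 0. (Without the fault it would be 1.)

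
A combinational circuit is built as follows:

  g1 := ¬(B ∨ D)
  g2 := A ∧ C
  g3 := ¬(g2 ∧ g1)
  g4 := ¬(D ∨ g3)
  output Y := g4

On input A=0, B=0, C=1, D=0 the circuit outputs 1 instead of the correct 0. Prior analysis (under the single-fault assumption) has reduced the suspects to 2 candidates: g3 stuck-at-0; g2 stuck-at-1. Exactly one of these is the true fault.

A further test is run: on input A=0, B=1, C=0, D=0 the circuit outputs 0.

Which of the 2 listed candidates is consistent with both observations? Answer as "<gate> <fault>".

g2 stuck-at-1

Evaluate each candidate on input A=0, B=1, C=0, D=0:
  g3 stuck-at-0: g1=0, g2=0, g3=0 [stuck-at-0], g4=1 → 1 — eliminated
  g2 stuck-at-1: g1=0, g2=1 [stuck-at-1], g3=1, g4=0 → 0 — matches
Only g2 stuck-at-1 reproduces the observed 0.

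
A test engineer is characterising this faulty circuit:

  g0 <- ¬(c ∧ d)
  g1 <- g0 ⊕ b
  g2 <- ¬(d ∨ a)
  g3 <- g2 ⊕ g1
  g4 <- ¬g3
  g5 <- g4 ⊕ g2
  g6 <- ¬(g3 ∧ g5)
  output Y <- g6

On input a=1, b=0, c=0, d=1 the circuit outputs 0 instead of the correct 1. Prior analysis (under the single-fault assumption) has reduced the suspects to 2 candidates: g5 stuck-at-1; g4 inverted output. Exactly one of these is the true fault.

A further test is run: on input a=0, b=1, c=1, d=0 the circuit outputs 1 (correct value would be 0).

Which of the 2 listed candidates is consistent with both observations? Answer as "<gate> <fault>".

g4 inverted output

Evaluate each candidate on input a=0, b=1, c=1, d=0:
  g5 stuck-at-1: g0=1, g1=0, g2=1, g3=1, g4=0, g5=1 [stuck-at-1], g6=0 → 0 — eliminated
  g4 inverted output: g0=1, g1=0, g2=1, g3=1, g4=1 [inverted output], g5=0, g6=1 → 1 — matches
Only g4 inverted output reproduces the observed 1.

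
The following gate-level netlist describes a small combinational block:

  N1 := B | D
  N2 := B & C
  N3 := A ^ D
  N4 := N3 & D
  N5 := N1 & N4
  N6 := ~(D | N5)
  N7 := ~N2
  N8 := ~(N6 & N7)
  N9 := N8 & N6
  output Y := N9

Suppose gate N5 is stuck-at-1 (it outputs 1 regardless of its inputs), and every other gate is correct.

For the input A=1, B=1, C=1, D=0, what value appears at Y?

0

Propagate with N5 forced: N1=1, N2=1, N3=1, N4=0, N5=1 [stuck-at-1], N6=0, N7=0, N8=1, N9=0.
So Y = 0. (Without the fault it would be 1.)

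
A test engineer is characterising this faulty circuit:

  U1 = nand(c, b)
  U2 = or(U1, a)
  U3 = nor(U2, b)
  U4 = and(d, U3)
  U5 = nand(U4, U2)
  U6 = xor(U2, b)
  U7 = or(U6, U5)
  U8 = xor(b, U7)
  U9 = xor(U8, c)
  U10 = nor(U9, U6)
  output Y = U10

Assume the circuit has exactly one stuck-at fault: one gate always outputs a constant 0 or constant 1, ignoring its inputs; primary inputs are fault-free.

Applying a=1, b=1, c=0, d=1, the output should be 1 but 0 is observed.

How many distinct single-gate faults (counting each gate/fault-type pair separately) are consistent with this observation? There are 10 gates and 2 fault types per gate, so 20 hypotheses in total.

Fault-free: U1=1, U2=1, U3=0, U4=0, U5=1, U6=0, U7=1, U8=0, U9=0, U10=1 → 1. Observed 0.
  U1: none of the 2 fault types match ✗
  U2: stuck-at-0 ✓; others ✗
  U3: stuck-at-1 ✓; others ✗
  U4: stuck-at-1 ✓; others ✗
  U5: stuck-at-0 ✓; others ✗
  U6: stuck-at-1 ✓; others ✗
  U7: stuck-at-0 ✓; others ✗
  U8: stuck-at-1 ✓; others ✗
  U9: stuck-at-1 ✓; others ✗
  U10: stuck-at-0 ✓; others ✗
Consistent faults: {U2 stuck-at-0, U3 stuck-at-1, U4 stuck-at-1, U5 stuck-at-0, U6 stuck-at-1, U7 stuck-at-0, U8 stuck-at-1, U9 stuck-at-1, U10 stuck-at-0} — 9 in all.

9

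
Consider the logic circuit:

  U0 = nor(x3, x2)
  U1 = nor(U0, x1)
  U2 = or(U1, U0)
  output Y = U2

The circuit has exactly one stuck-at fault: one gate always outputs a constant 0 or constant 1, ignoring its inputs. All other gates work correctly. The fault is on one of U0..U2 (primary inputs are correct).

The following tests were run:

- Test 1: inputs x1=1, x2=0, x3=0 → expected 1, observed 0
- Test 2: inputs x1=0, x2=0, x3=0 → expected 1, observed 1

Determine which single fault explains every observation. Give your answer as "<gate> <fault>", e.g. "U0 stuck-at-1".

U0 stuck-at-0

Fault-free values for test 1 (x1=1, x2=0, x3=0): U0=1, U1=0, U2=1, giving Y=1. Observed 0.
Test 1: faults giving observed 0 are {U0 stuck-at-0, U2 stuck-at-0}.
Test 2 (x1=0, x2=0, x3=0): fault-free U0=1, U1=0, U2=1 → 1; observed 1. Eliminates U2 stuck-at-0.
Only U0 stuck-at-0 is consistent with every test.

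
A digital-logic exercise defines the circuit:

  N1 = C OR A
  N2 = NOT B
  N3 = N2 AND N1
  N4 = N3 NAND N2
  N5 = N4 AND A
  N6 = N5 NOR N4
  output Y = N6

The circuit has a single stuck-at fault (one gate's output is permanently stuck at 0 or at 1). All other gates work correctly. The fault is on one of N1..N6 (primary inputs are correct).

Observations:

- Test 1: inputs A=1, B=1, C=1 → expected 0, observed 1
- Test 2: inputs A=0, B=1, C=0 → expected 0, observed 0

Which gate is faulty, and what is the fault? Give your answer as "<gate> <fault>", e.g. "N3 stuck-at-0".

N2 stuck-at-1

Fault-free values for test 1 (A=1, B=1, C=1): N1=1, N2=0, N3=0, N4=1, N5=1, N6=0, giving Y=0. Observed 1.
Test 1: faults giving observed 1 are {N2 stuck-at-1, N4 stuck-at-0, N6 stuck-at-1}.
Test 2 (A=0, B=1, C=0): fault-free N1=0, N2=0, N3=0, N4=1, N5=0, N6=0 → 0; observed 0. Eliminates N4 stuck-at-0, N6 stuck-at-1.
Only N2 stuck-at-1 is consistent with every test.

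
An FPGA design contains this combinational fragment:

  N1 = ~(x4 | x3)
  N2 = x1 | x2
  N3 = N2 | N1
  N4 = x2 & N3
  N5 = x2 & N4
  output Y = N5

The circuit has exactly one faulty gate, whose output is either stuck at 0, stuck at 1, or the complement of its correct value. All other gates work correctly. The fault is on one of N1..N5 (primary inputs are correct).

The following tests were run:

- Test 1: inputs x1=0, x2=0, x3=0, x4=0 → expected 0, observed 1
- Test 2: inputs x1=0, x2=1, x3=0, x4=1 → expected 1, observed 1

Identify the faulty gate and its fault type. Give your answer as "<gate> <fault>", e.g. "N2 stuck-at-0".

Fault-free values for test 1 (x1=0, x2=0, x3=0, x4=0): N1=1, N2=0, N3=1, N4=0, N5=0, giving Y=0. Observed 1.
Test 1: faults giving observed 1 are {N5 stuck-at-1, N5 inverted output}.
Test 2 (x1=0, x2=1, x3=0, x4=1): fault-free N1=0, N2=1, N3=1, N4=1, N5=1 → 1; observed 1. Eliminates N5 inverted output.
Only N5 stuck-at-1 is consistent with every test.

N5 stuck-at-1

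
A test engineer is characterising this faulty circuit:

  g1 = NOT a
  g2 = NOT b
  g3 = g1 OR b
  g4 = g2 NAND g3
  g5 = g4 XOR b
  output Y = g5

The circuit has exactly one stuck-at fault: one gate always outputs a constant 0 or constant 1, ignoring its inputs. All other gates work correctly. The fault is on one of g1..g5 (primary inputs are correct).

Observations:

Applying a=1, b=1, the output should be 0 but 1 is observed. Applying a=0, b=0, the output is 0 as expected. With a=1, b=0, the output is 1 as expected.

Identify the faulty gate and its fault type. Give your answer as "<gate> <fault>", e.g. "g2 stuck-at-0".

Fault-free values for test 1 (a=1, b=1): g1=0, g2=0, g3=1, g4=1, g5=0, giving Y=0. Observed 1.
Test 1: faults giving observed 1 are {g2 stuck-at-1, g4 stuck-at-0, g5 stuck-at-1}.
Test 2 (a=0, b=0): fault-free g1=1, g2=1, g3=1, g4=0, g5=0 → 0; observed 0. Eliminates g5 stuck-at-1.
Test 3 (a=1, b=0): fault-free g1=0, g2=1, g3=0, g4=1, g5=1 → 1; observed 1. Eliminates g4 stuck-at-0.
Only g2 stuck-at-1 is consistent with every test.

g2 stuck-at-1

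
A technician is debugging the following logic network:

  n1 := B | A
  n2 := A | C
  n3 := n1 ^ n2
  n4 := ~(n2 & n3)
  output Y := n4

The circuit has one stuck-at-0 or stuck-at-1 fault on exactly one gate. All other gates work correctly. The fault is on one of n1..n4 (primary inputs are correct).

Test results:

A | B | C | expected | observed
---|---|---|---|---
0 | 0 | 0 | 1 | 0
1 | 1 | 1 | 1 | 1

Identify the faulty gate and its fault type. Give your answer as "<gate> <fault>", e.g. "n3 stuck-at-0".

Fault-free values for test 1 (A=0, B=0, C=0): n1=0, n2=0, n3=0, n4=1, giving Y=1. Observed 0.
Test 1: faults giving observed 0 are {n2 stuck-at-1, n4 stuck-at-0}.
Test 2 (A=1, B=1, C=1): fault-free n1=1, n2=1, n3=0, n4=1 → 1; observed 1. Eliminates n4 stuck-at-0.
Only n2 stuck-at-1 is consistent with every test.

n2 stuck-at-1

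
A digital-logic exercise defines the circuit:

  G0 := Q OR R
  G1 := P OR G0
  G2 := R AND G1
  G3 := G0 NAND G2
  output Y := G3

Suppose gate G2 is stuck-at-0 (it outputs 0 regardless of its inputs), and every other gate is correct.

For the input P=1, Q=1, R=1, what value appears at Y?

1

Propagate with G2 forced: G0=1, G1=1, G2=0 [stuck-at-0], G3=1.
So Y = 1. (Without the fault it would be 0.)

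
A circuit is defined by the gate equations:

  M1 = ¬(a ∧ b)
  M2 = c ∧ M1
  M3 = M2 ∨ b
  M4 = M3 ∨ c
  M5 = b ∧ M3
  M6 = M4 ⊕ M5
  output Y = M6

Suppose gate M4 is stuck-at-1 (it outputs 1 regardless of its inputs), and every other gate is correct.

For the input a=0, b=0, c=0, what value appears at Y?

1

Propagate with M4 forced: M1=1, M2=0, M3=0, M4=1 [stuck-at-1], M5=0, M6=1.
So Y = 1. (Without the fault it would be 0.)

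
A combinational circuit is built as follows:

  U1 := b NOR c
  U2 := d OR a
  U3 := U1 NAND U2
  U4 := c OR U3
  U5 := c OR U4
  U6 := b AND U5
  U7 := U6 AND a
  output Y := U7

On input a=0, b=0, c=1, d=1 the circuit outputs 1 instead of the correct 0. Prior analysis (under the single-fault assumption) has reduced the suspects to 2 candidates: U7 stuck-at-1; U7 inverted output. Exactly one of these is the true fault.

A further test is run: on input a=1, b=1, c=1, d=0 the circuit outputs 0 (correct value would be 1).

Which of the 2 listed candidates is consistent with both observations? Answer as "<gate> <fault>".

U7 inverted output

Evaluate each candidate on input a=1, b=1, c=1, d=0:
  U7 stuck-at-1: U1=0, U2=1, U3=1, U4=1, U5=1, U6=1, U7=1 [stuck-at-1] → 1 — eliminated
  U7 inverted output: U1=0, U2=1, U3=1, U4=1, U5=1, U6=1, U7=0 [inverted output] → 0 — matches
Only U7 inverted output reproduces the observed 0.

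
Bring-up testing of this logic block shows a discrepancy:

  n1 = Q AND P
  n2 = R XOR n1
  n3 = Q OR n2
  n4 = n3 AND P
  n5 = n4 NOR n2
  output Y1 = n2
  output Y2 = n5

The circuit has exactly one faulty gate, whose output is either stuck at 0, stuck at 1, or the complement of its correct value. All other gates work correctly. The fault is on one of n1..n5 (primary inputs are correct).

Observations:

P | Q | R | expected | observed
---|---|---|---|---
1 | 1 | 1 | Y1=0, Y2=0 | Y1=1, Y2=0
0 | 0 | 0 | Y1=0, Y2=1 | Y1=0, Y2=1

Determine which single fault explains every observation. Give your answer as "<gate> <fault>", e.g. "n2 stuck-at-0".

n1 stuck-at-0

Fault-free values for test 1 (P=1, Q=1, R=1): n1=1, n2=0, n3=1, n4=1, n5=0, giving Y1=0, Y2=0. Observed Y1=1, Y2=0.
Test 1: faults giving observed Y1=1, Y2=0 are {n1 stuck-at-0, n1 inverted output, n2 stuck-at-1, n2 inverted output}.
Test 2 (P=0, Q=0, R=0): fault-free n1=0, n2=0, n3=0, n4=0, n5=1 → Y1=0, Y2=1; observed Y1=0, Y2=1. Eliminates n1 inverted output, n2 stuck-at-1, n2 inverted output.
Only n1 stuck-at-0 is consistent with every test.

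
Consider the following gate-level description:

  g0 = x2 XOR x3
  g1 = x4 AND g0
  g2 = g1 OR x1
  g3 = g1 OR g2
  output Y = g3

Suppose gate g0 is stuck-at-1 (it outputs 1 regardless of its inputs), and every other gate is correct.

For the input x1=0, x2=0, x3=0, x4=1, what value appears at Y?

1

Propagate with g0 forced: g0=1 [stuck-at-1], g1=1, g2=1, g3=1.
So Y = 1. (Without the fault it would be 0.)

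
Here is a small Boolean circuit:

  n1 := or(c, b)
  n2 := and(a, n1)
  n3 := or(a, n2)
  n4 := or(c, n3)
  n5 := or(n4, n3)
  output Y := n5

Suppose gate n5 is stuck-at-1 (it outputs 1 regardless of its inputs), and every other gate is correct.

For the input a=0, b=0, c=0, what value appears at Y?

Propagate with n5 forced: n1=0, n2=0, n3=0, n4=0, n5=1 [stuck-at-1].
So Y = 1. (Without the fault it would be 0.)

1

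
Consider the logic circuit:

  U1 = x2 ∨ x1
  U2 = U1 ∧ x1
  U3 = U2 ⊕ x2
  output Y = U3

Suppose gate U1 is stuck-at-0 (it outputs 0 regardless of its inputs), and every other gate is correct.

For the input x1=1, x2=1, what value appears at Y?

Propagate with U1 forced: U1=0 [stuck-at-0], U2=0, U3=1.
So Y = 1. (Without the fault it would be 0.)

1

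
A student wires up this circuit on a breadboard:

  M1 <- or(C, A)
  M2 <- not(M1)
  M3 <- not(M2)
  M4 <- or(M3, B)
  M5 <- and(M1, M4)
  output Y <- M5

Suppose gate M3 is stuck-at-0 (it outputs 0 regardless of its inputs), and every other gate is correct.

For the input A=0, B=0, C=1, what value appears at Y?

Propagate with M3 forced: M1=1, M2=0, M3=0 [stuck-at-0], M4=0, M5=0.
So Y = 0. (Without the fault it would be 1.)

0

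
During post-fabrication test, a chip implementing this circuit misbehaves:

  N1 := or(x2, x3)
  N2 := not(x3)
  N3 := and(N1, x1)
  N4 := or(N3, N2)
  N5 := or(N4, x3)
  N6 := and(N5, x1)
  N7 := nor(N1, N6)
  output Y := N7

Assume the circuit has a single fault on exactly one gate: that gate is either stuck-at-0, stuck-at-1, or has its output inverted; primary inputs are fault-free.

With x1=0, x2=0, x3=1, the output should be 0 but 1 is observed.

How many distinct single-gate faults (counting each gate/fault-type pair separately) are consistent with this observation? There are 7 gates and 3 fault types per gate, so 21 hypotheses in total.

Fault-free: N1=1, N2=0, N3=0, N4=0, N5=1, N6=0, N7=0 → 0. Observed 1.
  N1: stuck-at-0, inverted output ✓; others ✗
  N2: none of the 3 fault types match ✗
  N3: none of the 3 fault types match ✗
  N4: none of the 3 fault types match ✗
  N5: none of the 3 fault types match ✗
  N6: none of the 3 fault types match ✗
  N7: stuck-at-1, inverted output ✓; others ✗
Consistent faults: {N1 stuck-at-0, N1 inverted output, N7 stuck-at-1, N7 inverted output} — 4 in all.

4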